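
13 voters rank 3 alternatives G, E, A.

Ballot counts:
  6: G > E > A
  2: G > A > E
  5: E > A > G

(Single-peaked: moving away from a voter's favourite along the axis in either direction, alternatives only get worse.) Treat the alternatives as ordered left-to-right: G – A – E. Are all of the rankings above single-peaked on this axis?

Axis positions: G=1, A=2, E=3.
Bloc 1: ranking walks positions 1-3-2; E is ranked above A even though A lies between E and the peak G on the axis — preferences dip and rise again. Not single-peaked.
Bloc 2 (peak G at position 1): ranking walks positions 1-2-3, expanding outward from the peak — single-peaked.
Bloc 3 (peak E at position 3): ranking walks positions 3-2-1, expanding outward from the peak — single-peaked.
Bloc 1 violates single-peakedness, so the profile is not single-peaked on this axis.

no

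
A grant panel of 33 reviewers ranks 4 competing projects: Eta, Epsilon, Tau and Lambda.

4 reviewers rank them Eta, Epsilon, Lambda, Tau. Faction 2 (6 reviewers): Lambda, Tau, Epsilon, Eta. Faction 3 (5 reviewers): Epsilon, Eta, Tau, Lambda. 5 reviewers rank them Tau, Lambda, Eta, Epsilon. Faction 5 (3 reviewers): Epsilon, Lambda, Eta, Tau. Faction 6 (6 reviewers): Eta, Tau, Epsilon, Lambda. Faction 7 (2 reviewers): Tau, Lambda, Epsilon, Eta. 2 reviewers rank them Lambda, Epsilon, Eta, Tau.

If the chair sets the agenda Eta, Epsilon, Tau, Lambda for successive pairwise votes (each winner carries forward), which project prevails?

Round 1: Eta vs Epsilon — 15–18, Epsilon advances.
Round 2: Epsilon vs Tau — 14–19, Tau advances.
Round 3: Tau vs Lambda — 18–15, Tau advances.
The agenda winner is Tau.

Tau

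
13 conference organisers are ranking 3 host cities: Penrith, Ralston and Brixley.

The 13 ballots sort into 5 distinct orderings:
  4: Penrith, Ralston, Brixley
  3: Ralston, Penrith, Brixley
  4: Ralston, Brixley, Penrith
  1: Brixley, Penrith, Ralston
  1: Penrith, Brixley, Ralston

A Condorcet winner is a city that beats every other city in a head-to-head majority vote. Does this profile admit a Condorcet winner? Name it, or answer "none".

Check each pair by majority over 13 ballots:
Penrith vs Ralston: 6 to 7, Ralston.
Penrith–Brixley: Penrith 8–5.
Ralston vs Brixley: Ralston, 11–2.
Ralston beats each of Penrith, Brixley — Ralston is the Condorcet winner.

Ralston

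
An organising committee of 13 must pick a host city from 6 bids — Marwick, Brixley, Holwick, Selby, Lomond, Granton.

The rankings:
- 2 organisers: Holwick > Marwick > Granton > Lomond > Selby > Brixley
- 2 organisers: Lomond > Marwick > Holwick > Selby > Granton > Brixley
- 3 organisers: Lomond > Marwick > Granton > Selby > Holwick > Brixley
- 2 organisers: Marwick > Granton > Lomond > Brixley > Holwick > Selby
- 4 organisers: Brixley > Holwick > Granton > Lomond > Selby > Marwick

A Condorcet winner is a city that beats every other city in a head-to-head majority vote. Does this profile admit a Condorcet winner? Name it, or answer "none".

Check each pair by majority over 13 ballots:
Marwick vs Brixley: Marwick wins 9–4.
Marwick vs Holwick: 2+3+2 = 7 for Marwick, 6 for Holwick — Marwick by 7–6.
Marwick vs Selby: 2+2+3+2 = 9 for Marwick, 4 for Selby — Marwick by 9–4.
Marwick vs Lomond: 4 to 9, Lomond.
Marwick vs Granton: Marwick is ranked higher on 2+2+3+2 = 9 ballots, Granton on 4. Marwick wins 9–4.
Brixley vs Holwick: Brixley preferred on 2+4 = 6 ballots; Holwick wins 7–6.
Brixley vs Selby: Selby, 7–6.
Brixley vs Lomond: Lomond, 9–4.
Brixley vs Granton: Brixley is ranked higher on 4 ballots, Granton on 9. Granton wins 9–4.
Holwick vs Selby: Holwick, 10–3.
Holwick vs Lomond: 6 to 7, Lomond.
Holwick vs Granton: Holwick is ranked higher on 2+2+4 = 8 ballots, Granton on 5. Holwick wins 8–5.
Selby vs Lomond: Lomond, 13–0.
Selby vs Granton: 2 to 11, Granton.
Lomond vs Granton: Lomond preferred on 2+3 = 5 ballots; Granton wins 8–5.
Every city loses at least once (Marwick loses to Lomond; Brixley loses to Marwick; Holwick loses to Marwick; Selby loses to Marwick; Lomond loses to Granton; Granton loses to Marwick). The majority relation contains the cycle Marwick → Granton → Lomond → Marwick, so there is no Condorcet winner.

none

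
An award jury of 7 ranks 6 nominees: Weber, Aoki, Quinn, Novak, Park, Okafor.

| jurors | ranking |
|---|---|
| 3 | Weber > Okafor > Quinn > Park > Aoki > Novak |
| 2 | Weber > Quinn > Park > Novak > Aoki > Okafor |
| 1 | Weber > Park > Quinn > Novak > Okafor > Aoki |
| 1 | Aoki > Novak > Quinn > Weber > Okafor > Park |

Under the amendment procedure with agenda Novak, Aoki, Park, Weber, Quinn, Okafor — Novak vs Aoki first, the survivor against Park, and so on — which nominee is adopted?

Round 1: Novak vs Aoki — 3–4, Aoki advances.
Round 2: Aoki vs Park — 1–6, Park advances.
Round 3: Park vs Weber — 0–7, Weber advances.
Round 4: Weber vs Quinn — 6–1, Weber advances.
Round 5: Weber vs Okafor — 7–0, Weber advances.
Weber survives the agenda.

Weber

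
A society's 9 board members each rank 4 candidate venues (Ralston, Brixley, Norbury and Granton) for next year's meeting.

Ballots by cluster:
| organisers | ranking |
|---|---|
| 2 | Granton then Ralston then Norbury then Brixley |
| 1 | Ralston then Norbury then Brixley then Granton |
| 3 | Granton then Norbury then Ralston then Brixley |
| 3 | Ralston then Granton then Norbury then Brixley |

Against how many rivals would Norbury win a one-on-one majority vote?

1

Norbury against each rival (9 organisers):
Norbury–Ralston: Ralston 6–3.
Norbury–Brixley: Norbury 9–0.
Norbury vs Granton: 1 to 8, Granton.
Norbury beats Brixley; loses to Ralston, Granton — 1 pairwise win.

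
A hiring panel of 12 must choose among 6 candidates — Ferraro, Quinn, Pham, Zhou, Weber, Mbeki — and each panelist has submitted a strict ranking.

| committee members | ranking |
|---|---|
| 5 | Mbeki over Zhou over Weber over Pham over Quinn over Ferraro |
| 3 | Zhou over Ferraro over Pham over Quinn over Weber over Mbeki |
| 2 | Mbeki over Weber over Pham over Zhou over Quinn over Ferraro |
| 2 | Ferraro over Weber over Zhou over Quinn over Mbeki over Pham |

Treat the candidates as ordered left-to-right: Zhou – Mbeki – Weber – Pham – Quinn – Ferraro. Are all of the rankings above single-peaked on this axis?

Axis positions: Zhou=1, Mbeki=2, Weber=3, Pham=4, Quinn=5, Ferraro=6.
Cluster 1 (peak Mbeki at position 2): ranking walks positions 2-1-3-4-5-6, expanding outward from the peak — single-peaked.
Cluster 2: ranking walks positions 1-6-4-5-3-2; Ferraro is ranked above Mbeki even though Mbeki lies between Ferraro and the peak Zhou on the axis — preferences dip and rise again. Not single-peaked.
Cluster 3 (peak Mbeki at position 2): ranking walks positions 2-3-4-1-5-6, expanding outward from the peak — single-peaked.
Cluster 4: ranking walks positions 6-3-1-5-2-4; Weber is ranked above Quinn even though Quinn lies between Weber and the peak Ferraro on the axis — preferences dip and rise again. Not single-peaked.
Cluster 2 violates single-peakedness, so the profile is not single-peaked on this axis.

no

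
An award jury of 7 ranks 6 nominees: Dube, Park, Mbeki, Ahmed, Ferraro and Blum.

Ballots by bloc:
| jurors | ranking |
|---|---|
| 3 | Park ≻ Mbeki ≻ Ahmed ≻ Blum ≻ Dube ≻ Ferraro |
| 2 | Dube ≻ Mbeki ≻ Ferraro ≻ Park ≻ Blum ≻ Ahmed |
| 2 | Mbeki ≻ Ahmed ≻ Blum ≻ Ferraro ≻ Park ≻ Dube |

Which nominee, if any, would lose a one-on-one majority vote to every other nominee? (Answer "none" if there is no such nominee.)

none

Pairwise majorities:
Dube vs Park: Dube is ranked higher on 2 ballots, Park on 5. Park wins 5–2.
Dube vs Mbeki: Mbeki wins 5–2.
Dube–Ahmed: Ahmed 5–2.
Dube vs Ferraro: Dube is ranked higher on 3+2 = 5 ballots, Ferraro on 2. Dube wins 5–2.
Dube–Blum: Blum 5–2.
Park vs Mbeki: 3 to 4, Mbeki.
Park vs Ahmed: Park wins 5–2.
Park vs Ferraro: 3 to 4, Ferraro.
Park vs Blum: Park, 5–2.
Mbeki vs Ahmed: Mbeki, 7–0.
Mbeki vs Ferraro: 7 to 0, Mbeki.
Mbeki vs Blum: Mbeki preferred on 3+2+2 = 7 ballots; Mbeki wins 7–0.
Ahmed–Ferraro: Ahmed 5–2.
Ahmed vs Blum: Ahmed, 5–2.
Ferraro vs Blum: Ferraro preferred on 2 ballots; Blum wins 5–2.
Each nominee has at least one pairwise win (Dube beats Ferraro; Park beats Dube; Mbeki beats Dube; Ahmed beats Dube; Ferraro beats Park; Blum beats Dube) — no Condorcet loser.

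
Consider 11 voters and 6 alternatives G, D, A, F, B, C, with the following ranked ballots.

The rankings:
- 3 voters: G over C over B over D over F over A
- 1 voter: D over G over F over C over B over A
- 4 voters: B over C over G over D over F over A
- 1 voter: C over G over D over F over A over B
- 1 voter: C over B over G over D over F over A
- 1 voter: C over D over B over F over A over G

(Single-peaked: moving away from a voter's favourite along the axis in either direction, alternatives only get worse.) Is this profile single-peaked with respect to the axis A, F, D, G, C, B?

Axis positions: A=1, F=2, D=3, G=4, C=5, B=6.
Faction 1 (peak G at position 4): ranking walks positions 4-5-6-3-2-1, expanding outward from the peak — single-peaked.
Faction 2 (peak D at position 3): ranking walks positions 3-4-2-5-6-1, expanding outward from the peak — single-peaked.
Faction 3 (peak B at position 6): ranking walks positions 6-5-4-3-2-1, expanding outward from the peak — single-peaked.
Faction 4 (peak C at position 5): ranking walks positions 5-4-3-2-1-6, expanding outward from the peak — single-peaked.
Faction 5 (peak C at position 5): ranking walks positions 5-6-4-3-2-1, expanding outward from the peak — single-peaked.
Faction 6: ranking walks positions 5-3-6-2-1-4; D is ranked above G even though G lies between D and the peak C on the axis — preferences dip and rise again. Not single-peaked.
Faction 6 violates single-peakedness, so the profile is not single-peaked on this axis.

no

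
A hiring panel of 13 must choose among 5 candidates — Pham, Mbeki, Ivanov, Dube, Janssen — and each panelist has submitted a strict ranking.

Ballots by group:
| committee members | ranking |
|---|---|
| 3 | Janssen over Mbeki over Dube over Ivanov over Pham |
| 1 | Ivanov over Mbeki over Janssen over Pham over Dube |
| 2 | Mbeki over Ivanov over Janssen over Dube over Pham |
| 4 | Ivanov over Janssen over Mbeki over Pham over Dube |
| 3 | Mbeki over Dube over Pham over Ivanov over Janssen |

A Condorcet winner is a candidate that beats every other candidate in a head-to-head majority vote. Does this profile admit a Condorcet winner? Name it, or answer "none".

none

Head-to-head results (13 committee members):
Pham–Mbeki: Mbeki 13–0.
Pham vs Ivanov: Ivanov wins 10–3.
Pham vs Dube: Dube wins 8–5.
Pham vs Janssen: Janssen, 10–3.
Mbeki vs Ivanov: Mbeki, 8–5.
Mbeki vs Dube: Mbeki, 13–0.
Mbeki vs Janssen: Janssen, 7–6.
Ivanov vs Dube: Ivanov wins 7–6.
Ivanov vs Janssen: Ivanov, 10–3.
Dube vs Janssen: Janssen, 10–3.
Each candidate drops at least one matchup (Pham loses to Mbeki; Mbeki loses to Janssen; Ivanov loses to Mbeki; Dube loses to Mbeki; Janssen loses to Ivanov); the cycle Mbeki → Ivanov → Janssen → Mbeki rules out a Condorcet winner.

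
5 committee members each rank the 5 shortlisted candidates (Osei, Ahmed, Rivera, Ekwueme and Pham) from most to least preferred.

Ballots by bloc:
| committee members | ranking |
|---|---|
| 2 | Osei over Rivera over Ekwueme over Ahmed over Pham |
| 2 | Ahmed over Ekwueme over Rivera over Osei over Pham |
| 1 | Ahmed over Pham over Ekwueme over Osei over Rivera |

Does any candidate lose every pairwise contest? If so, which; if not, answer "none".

Pairwise majorities:
Osei vs Ahmed: Ahmed wins 3–2.
Osei vs Rivera: 2+1 = 3 for Osei, 2 for Rivera — Osei by 3–2.
Osei vs Ekwueme: Osei preferred on 2 ballots; Ekwueme wins 3–2.
Osei vs Pham: 2+2 = 4 for Osei, 1 for Pham — Osei by 4–1.
Ahmed vs Rivera: 2+1 = 3 for Ahmed, 2 for Rivera — Ahmed by 3–2.
Ahmed vs Ekwueme: Ahmed, 3–2.
Ahmed vs Pham: 5 to 0, Ahmed.
Rivera vs Ekwueme: Ekwueme, 3–2.
Rivera vs Pham: 2+2 = 4 for Rivera, 1 for Pham — Rivera by 4–1.
Ekwueme vs Pham: Ekwueme is ranked higher on 2+2 = 4 ballots, Pham on 1. Ekwueme wins 4–1.
Pham is beaten in every head-to-head and is the Condorcet loser.

Pham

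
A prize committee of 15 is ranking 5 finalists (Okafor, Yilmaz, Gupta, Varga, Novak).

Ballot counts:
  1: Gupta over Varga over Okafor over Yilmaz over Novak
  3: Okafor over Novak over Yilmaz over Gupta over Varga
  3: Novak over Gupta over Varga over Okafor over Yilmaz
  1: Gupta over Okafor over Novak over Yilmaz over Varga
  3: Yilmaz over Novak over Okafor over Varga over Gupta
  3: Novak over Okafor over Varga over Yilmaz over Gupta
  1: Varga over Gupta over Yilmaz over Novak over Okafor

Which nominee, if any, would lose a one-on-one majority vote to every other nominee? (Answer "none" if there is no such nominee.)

Pairwise majorities:
Okafor vs Yilmaz: Okafor preferred on 1+3+3+1+3 = 11 ballots; Okafor wins 11–4.
Okafor vs Gupta: Okafor preferred on 3+3+3 = 9 ballots; Okafor wins 9–6.
Okafor vs Varga: Okafor, 10–5.
Okafor vs Novak: 1+3+1 = 5 for Okafor, 10 for Novak — Novak by 10–5.
Yilmaz–Gupta: Yilmaz 9–6.
Yilmaz vs Varga: Varga wins 8–7.
Yilmaz vs Novak: Novak wins 10–5.
Gupta vs Varga: Gupta, 8–7.
Gupta vs Novak: Novak, 12–3.
Varga vs Novak: Novak, 13–2.
Every nominee wins at least one matchup (Okafor beats Yilmaz; Yilmaz beats Gupta; Gupta beats Varga; Varga beats Yilmaz; Novak beats Okafor), so there is no Condorcet loser.

none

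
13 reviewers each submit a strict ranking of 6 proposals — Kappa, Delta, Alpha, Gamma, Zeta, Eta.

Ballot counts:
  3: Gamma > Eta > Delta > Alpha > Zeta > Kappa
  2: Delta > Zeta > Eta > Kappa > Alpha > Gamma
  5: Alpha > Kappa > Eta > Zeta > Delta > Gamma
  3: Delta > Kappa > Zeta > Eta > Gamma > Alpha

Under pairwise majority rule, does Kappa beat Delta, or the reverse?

Ballots ranking Kappa above Delta: 5.
Ballots ranking Delta above Kappa: 13 − 5 = 8.
Delta wins the head-to-head 8–5.

Delta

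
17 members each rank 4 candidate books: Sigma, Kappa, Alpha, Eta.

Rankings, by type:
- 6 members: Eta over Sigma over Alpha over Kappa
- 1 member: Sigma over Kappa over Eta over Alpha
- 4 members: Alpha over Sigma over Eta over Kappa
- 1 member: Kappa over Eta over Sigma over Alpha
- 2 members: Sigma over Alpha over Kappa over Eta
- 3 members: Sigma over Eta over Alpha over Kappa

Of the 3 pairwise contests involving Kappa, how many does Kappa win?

Kappa against each rival (17 members):
Kappa vs Sigma: 1 to 16, Sigma.
Kappa vs Alpha: Alpha wins 15–2.
Kappa vs Eta: Eta, 13–4.
Kappa beats no one; loses to Sigma, Alpha, Eta — 0 pairwise wins.

0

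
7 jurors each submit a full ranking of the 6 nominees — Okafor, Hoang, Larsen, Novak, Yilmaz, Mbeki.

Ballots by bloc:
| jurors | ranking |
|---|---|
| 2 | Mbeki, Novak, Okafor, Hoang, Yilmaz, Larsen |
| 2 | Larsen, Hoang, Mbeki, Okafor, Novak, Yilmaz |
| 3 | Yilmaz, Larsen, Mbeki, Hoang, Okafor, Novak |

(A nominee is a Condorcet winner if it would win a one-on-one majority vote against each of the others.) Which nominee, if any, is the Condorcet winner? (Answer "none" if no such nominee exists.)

none

Check each pair by majority over 7 ballots:
Okafor vs Hoang: 2 to 5, Hoang.
Okafor vs Larsen: 2 to 5, Larsen.
Okafor vs Novak: Okafor is ranked higher on 2+3 = 5 ballots, Novak on 2. Okafor wins 5–2.
Okafor vs Yilmaz: Okafor is ranked higher on 2+2 = 4 ballots, Yilmaz on 3. Okafor wins 4–3.
Okafor vs Mbeki: 0 for Okafor, 7 for Mbeki — Mbeki by 7–0.
Hoang vs Larsen: Hoang preferred on 2 ballots; Larsen wins 5–2.
Hoang vs Novak: 5 to 2, Hoang.
Hoang vs Yilmaz: 4 to 3, Hoang.
Hoang vs Mbeki: 2 for Hoang, 5 for Mbeki — Mbeki by 5–2.
Larsen vs Novak: Larsen preferred on 2+3 = 5 ballots; Larsen wins 5–2.
Larsen vs Yilmaz: 2 for Larsen, 5 for Yilmaz — Yilmaz by 5–2.
Larsen vs Mbeki: 2+3 = 5 for Larsen, 2 for Mbeki — Larsen by 5–2.
Novak vs Yilmaz: 4 to 3, Novak.
Novak vs Mbeki: 0 to 7, Mbeki.
Yilmaz vs Mbeki: 3 for Yilmaz, 4 for Mbeki — Mbeki by 4–3.
Every nominee loses at least once (Okafor loses to Hoang; Hoang loses to Larsen; Larsen loses to Yilmaz; Novak loses to Okafor; Yilmaz loses to Okafor; Mbeki loses to Larsen). The majority relation contains the cycle Okafor → Yilmaz → Larsen → Okafor, so there is no Condorcet winner.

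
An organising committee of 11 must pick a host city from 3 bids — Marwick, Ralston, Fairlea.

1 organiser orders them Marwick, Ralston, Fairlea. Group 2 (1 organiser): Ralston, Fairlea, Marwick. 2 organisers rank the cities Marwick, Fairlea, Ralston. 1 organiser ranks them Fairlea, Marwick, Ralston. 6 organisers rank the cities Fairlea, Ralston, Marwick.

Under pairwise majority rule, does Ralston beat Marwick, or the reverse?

Ballots ranking Ralston above Marwick: 1 + 6 = 7.
Ballots ranking Marwick above Ralston: 11 − 7 = 4.
Ralston wins the head-to-head 7–4.

Ralston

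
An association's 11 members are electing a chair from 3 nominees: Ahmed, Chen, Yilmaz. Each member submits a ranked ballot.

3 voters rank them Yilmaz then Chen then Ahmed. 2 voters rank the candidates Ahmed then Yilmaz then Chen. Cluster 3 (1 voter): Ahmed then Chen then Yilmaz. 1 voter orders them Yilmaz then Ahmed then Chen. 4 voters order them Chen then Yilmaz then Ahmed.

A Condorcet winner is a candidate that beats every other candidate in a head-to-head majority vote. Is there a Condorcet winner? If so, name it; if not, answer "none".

Check each pair by majority over 11 ballots:
Ahmed vs Chen: Chen wins 7–4.
Ahmed vs Yilmaz: Yilmaz, 8–3.
Chen–Yilmaz: Yilmaz 6–5.
Yilmaz beats each of Ahmed, Chen — Yilmaz is the Condorcet winner.

Yilmaz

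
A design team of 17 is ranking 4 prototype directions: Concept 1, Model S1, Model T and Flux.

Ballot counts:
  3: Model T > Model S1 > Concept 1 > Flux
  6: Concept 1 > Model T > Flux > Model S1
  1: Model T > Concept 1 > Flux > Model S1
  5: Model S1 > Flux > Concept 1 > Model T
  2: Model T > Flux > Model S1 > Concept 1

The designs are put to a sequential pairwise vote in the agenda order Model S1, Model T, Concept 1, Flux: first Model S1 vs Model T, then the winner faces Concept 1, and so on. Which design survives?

Concept 1

Round 1: Model S1 vs Model T — 5–12, Model T advances.
Round 2: Model T vs Concept 1 — 6–11, Concept 1 advances.
Round 3: Concept 1 vs Flux — 10–7, Concept 1 advances.
Concept 1 survives the agenda.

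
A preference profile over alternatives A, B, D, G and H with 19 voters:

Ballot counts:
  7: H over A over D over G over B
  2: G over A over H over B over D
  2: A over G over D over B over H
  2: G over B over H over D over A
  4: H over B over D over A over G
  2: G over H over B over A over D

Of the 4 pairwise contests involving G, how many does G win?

G against each rival (19 voters):
G vs A: G is ranked higher on 2+2+2 = 6 ballots, A on 13. A wins 13–6.
G vs B: G is ranked higher on 7+2+2+2+2 = 15 ballots, B on 4. G wins 15–4.
G vs D: 8 to 11, D.
G–H: H 11–8.
G beats B; loses to A, D, H — 1 pairwise win.

1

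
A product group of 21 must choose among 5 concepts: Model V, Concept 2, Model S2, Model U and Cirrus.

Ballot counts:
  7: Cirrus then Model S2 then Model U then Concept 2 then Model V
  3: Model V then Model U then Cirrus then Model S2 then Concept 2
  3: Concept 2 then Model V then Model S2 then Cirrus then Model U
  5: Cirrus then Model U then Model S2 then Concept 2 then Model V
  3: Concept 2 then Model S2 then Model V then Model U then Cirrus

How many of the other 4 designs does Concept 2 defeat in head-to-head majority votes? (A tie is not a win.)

Concept 2 against each rival (21 engineers):
Concept 2 vs Model V: Concept 2, 18–3.
Concept 2 vs Model S2: 3+3 = 6 for Concept 2, 15 for Model S2 — Model S2 by 15–6.
Concept 2 vs Model U: Concept 2 preferred on 3+3 = 6 ballots; Model U wins 15–6.
Concept 2 vs Cirrus: Cirrus, 15–6.
Concept 2 beats Model V; loses to Model S2, Model U, Cirrus — 1 pairwise win.

1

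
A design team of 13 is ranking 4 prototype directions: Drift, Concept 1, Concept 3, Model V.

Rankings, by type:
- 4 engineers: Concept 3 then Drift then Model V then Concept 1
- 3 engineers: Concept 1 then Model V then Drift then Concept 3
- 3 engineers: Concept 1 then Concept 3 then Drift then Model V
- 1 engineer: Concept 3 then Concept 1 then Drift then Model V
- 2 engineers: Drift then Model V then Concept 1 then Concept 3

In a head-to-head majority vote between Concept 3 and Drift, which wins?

Concept 3

Ballots ranking Concept 3 above Drift: 4 + 3 + 1 = 8.
Ballots ranking Drift above Concept 3: 13 − 8 = 5.
Concept 3 wins the head-to-head 8–5.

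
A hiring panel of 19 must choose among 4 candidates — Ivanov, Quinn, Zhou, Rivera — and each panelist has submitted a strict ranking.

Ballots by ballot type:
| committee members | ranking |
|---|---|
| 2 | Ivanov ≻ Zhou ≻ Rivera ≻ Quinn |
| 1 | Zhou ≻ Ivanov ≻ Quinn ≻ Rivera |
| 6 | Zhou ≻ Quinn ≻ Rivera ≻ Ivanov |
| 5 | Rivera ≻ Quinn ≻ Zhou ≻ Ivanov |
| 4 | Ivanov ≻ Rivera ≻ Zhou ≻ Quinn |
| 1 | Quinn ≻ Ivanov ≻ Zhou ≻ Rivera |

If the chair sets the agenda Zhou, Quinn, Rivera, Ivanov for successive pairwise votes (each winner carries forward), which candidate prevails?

Zhou

Round 1: Zhou vs Quinn — 13–6, Zhou advances.
Round 2: Zhou vs Rivera — 10–9, Zhou advances.
Round 3: Zhou vs Ivanov — 12–7, Zhou advances.
Zhou survives the agenda.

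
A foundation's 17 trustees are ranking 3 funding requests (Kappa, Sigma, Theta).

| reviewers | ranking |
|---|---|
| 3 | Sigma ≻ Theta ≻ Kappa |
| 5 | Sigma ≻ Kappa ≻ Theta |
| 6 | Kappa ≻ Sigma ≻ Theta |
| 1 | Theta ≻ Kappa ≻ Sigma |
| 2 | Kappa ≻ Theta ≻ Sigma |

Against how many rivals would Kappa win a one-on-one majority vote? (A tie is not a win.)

2

Kappa against each rival (17 reviewers):
Kappa vs Sigma: Kappa wins 9–8.
Kappa vs Theta: Kappa wins 13–4.
Kappa beats Sigma, Theta — 2 pairwise wins.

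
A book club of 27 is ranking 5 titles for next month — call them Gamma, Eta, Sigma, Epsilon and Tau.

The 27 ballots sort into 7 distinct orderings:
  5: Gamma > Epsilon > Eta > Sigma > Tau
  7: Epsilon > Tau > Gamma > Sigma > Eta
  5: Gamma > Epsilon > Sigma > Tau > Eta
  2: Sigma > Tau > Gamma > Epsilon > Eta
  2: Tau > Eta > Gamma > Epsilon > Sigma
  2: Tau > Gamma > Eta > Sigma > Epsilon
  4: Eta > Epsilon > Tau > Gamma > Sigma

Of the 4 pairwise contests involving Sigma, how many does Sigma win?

Sigma against each rival (27 members):
Sigma vs Gamma: Gamma wins 25–2.
Sigma vs Eta: Sigma, 14–13.
Sigma vs Epsilon: Sigma preferred on 2+2 = 4 ballots; Epsilon wins 23–4.
Sigma vs Tau: Sigma is ranked higher on 5+5+2 = 12 ballots, Tau on 15. Tau wins 15–12.
Sigma beats Eta; loses to Gamma, Epsilon, Tau — 1 pairwise win.

1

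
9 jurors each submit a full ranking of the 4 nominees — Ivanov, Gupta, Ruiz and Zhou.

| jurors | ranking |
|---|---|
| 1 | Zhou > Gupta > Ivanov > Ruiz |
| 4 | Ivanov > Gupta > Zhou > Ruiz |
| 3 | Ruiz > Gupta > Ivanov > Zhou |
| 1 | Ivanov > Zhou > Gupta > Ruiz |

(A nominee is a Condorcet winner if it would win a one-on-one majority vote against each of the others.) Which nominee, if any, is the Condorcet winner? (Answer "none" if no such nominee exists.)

Head-to-head results (9 jurors):
Ivanov vs Gupta: Ivanov, 5–4.
Ivanov vs Ruiz: Ivanov wins 6–3.
Ivanov vs Zhou: Ivanov wins 8–1.
Gupta vs Ruiz: Gupta wins 6–3.
Gupta–Zhou: Gupta 7–2.
Ruiz vs Zhou: Zhou, 6–3.
Ivanov wins every pairwise contest, so Ivanov is the Condorcet winner.

Ivanov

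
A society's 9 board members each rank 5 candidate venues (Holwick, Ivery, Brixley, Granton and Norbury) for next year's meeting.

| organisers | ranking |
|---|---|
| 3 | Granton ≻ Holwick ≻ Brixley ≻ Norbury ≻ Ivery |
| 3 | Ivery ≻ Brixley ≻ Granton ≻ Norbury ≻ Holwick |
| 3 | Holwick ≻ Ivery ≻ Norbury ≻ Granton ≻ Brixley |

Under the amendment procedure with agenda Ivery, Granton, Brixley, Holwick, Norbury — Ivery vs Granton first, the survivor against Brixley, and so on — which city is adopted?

Holwick

Round 1: Ivery vs Granton — 6–3, Ivery advances.
Round 2: Ivery vs Brixley — 6–3, Ivery advances.
Round 3: Ivery vs Holwick — 3–6, Holwick advances.
Round 4: Holwick vs Norbury — 6–3, Holwick advances.
The agenda winner is Holwick.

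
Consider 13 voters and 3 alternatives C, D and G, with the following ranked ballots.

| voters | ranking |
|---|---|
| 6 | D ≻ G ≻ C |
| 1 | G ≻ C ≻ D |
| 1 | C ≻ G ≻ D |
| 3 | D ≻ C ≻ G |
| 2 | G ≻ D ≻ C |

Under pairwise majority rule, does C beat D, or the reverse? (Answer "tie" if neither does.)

D

Ballots ranking C above D: 1 + 1 = 2.
Ballots ranking D above C: 13 − 2 = 11.
D wins the head-to-head 11–2.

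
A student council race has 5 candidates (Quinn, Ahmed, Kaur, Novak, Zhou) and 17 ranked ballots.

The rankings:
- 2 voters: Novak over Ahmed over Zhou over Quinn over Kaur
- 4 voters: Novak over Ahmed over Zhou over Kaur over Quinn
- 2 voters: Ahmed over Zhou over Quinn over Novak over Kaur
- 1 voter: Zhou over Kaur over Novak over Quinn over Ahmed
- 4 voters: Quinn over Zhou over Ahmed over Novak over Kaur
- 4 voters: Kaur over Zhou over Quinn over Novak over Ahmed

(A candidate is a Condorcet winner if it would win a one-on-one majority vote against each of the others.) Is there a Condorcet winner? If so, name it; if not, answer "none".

Zhou

Check each pair by majority over 17 ballots:
Quinn vs Ahmed: Quinn preferred on 1+4+4 = 9 ballots; Quinn wins 9–8.
Quinn vs Kaur: Quinn preferred on 2+2+4 = 8 ballots; Kaur wins 9–8.
Quinn vs Novak: Quinn preferred on 2+4+4 = 10 ballots; Quinn wins 10–7.
Quinn vs Zhou: Quinn preferred on 4 ballots; Zhou wins 13–4.
Ahmed vs Kaur: Ahmed is ranked higher on 2+4+2+4 = 12 ballots, Kaur on 5. Ahmed wins 12–5.
Ahmed vs Novak: Ahmed preferred on 2+4 = 6 ballots; Novak wins 11–6.
Ahmed vs Zhou: Ahmed is ranked higher on 2+4+2 = 8 ballots, Zhou on 9. Zhou wins 9–8.
Kaur vs Novak: Kaur is ranked higher on 1+4 = 5 ballots, Novak on 12. Novak wins 12–5.
Kaur vs Zhou: 4 for Kaur, 13 for Zhou — Zhou by 13–4.
Novak vs Zhou: Novak is ranked higher on 2+4 = 6 ballots, Zhou on 11. Zhou wins 11–6.
Zhou beats each of Quinn, Ahmed, Kaur, Novak — Zhou is the Condorcet winner.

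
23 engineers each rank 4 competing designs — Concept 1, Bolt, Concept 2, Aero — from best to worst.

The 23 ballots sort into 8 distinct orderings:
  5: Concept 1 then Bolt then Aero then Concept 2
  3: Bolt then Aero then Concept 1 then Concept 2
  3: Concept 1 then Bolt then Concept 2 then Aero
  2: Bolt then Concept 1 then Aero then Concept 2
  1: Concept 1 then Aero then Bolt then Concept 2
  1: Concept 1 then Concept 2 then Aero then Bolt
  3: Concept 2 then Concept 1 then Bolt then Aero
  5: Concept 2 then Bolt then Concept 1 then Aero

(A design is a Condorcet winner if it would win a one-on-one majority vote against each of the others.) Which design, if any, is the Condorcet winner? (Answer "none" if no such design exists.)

Pairwise majorities:
Concept 1 vs Bolt: 5+3+1+1+3 = 13 for Concept 1, 10 for Bolt — Concept 1 by 13–10.
Concept 1 vs Concept 2: 5+3+3+2+1+1 = 15 for Concept 1, 8 for Concept 2 — Concept 1 by 15–8.
Concept 1 vs Aero: Concept 1 is ranked higher on 20 ballots, Aero on 3. Concept 1 wins 20–3.
Bolt vs Concept 2: 5+3+3+2+1 = 14 for Bolt, 9 for Concept 2 — Bolt by 14–9.
Bolt vs Aero: Bolt is ranked higher on 5+3+3+2+3+5 = 21 ballots, Aero on 2. Bolt wins 21–2.
Concept 2 vs Aero: 12 to 11, Concept 2.
Concept 1 wins every pairwise contest, so Concept 1 is the Condorcet winner.

Concept 1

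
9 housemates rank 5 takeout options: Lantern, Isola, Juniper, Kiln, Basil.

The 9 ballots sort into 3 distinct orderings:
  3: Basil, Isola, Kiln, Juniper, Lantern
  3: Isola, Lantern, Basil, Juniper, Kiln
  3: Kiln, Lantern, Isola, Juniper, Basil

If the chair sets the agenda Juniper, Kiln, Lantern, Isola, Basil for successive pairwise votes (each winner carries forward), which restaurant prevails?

Round 1: Juniper vs Kiln — 3–6, Kiln advances.
Round 2: Kiln vs Lantern — 6–3, Kiln advances.
Round 3: Kiln vs Isola — 3–6, Isola advances.
Round 4: Isola vs Basil — 6–3, Isola advances.
The agenda winner is Isola.

Isola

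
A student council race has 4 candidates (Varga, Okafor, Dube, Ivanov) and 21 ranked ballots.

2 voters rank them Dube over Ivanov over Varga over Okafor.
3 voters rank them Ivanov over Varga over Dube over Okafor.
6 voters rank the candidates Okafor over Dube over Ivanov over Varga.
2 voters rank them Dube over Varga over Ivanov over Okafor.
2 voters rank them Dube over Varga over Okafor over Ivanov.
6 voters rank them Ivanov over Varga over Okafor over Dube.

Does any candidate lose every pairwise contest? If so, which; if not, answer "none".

none

Head-to-head results (21 voters):
Varga vs Okafor: Varga, 15–6.
Varga vs Dube: Dube, 12–9.
Varga vs Ivanov: Ivanov, 17–4.
Okafor vs Dube: Okafor, 12–9.
Okafor vs Ivanov: Okafor preferred on 6+2 = 8 ballots; Ivanov wins 13–8.
Dube vs Ivanov: Dube, 12–9.
Each candidate has at least one pairwise win (Varga beats Okafor; Okafor beats Dube; Dube beats Varga; Ivanov beats Varga) — no Condorcet loser.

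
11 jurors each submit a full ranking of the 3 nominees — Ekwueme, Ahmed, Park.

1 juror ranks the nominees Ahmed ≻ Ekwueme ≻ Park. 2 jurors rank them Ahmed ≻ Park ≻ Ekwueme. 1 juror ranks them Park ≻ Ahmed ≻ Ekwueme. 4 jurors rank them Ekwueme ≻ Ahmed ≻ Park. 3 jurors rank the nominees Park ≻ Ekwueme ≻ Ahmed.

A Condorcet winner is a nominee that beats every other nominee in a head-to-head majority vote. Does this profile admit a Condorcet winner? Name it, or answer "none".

none

Pairwise majorities:
Ekwueme vs Ahmed: 7 to 4, Ekwueme.
Ekwueme vs Park: Ekwueme is ranked higher on 1+4 = 5 ballots, Park on 6. Park wins 6–5.
Ahmed vs Park: Ahmed preferred on 1+2+4 = 7 ballots; Ahmed wins 7–4.
Every nominee loses at least once (Ekwueme loses to Park; Ahmed loses to Ekwueme; Park loses to Ahmed). The majority relation contains the cycle Ekwueme > Ahmed > Park > Ekwueme, so there is no Condorcet winner.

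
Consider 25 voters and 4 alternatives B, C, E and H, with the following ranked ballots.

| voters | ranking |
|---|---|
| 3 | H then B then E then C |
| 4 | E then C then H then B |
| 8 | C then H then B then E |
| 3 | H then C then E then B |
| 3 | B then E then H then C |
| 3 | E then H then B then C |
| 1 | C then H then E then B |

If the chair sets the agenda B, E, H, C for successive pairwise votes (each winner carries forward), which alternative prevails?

C

Round 1: B vs E — 14–11, B advances.
Round 2: B vs H — 3–22, H advances.
Round 3: H vs C — 12–13, C advances.
C survives the agenda.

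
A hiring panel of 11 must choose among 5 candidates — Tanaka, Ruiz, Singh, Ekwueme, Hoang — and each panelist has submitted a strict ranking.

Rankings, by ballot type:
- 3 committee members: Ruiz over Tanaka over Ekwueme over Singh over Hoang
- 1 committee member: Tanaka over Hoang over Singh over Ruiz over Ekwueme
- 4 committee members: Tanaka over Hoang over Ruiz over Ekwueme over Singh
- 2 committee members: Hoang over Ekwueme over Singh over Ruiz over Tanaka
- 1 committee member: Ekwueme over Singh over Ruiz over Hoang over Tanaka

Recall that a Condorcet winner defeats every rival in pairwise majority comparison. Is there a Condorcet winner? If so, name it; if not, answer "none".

none

Pairwise majorities:
Tanaka vs Ruiz: Tanaka preferred on 1+4 = 5 ballots; Ruiz wins 6–5.
Tanaka vs Singh: 8 to 3, Tanaka.
Tanaka vs Ekwueme: Tanaka preferred on 3+1+4 = 8 ballots; Tanaka wins 8–3.
Tanaka–Hoang: Tanaka 8–3.
Ruiz vs Singh: Ruiz is ranked higher on 3+4 = 7 ballots, Singh on 4. Ruiz wins 7–4.
Ruiz–Ekwueme: Ruiz 8–3.
Ruiz vs Hoang: Hoang, 7–4.
Singh vs Ekwueme: Ekwueme, 10–1.
Singh vs Hoang: Hoang wins 7–4.
Ekwueme vs Hoang: Hoang wins 7–4.
Every candidate loses at least once (Tanaka loses to Ruiz; Ruiz loses to Hoang; Singh loses to Tanaka; Ekwueme loses to Tanaka; Hoang loses to Tanaka). The majority relation contains the cycle Tanaka → Hoang → Ruiz → Tanaka, so there is no Condorcet winner.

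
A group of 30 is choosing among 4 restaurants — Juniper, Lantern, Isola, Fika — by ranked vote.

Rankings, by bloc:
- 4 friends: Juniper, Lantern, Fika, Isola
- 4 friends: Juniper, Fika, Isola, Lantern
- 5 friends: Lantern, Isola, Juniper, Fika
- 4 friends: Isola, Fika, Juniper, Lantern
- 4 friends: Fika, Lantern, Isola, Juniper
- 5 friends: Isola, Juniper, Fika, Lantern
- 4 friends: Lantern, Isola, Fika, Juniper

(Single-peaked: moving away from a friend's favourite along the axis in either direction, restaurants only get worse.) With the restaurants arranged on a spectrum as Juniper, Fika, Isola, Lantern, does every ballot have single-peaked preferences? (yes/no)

no

Axis positions: Juniper=1, Fika=2, Isola=3, Lantern=4.
Bloc 1: ranking walks positions 1-4-2-3; Lantern is ranked above Fika even though Fika lies between Lantern and the peak Juniper on the axis — preferences dip and rise again. Not single-peaked.
Bloc 2 (peak Juniper at position 1): ranking walks positions 1-2-3-4, expanding outward from the peak — single-peaked.
Bloc 3: ranking walks positions 4-3-1-2; Juniper is ranked above Fika even though Fika lies between Juniper and the peak Lantern on the axis — preferences dip and rise again. Not single-peaked.
Bloc 4 (peak Isola at position 3): ranking walks positions 3-2-1-4, expanding outward from the peak — single-peaked.
Bloc 5: ranking walks positions 2-4-3-1; Lantern is ranked above Isola even though Isola lies between Lantern and the peak Fika on the axis — preferences dip and rise again. Not single-peaked.
Bloc 6: ranking walks positions 3-1-2-4; Juniper is ranked above Fika even though Fika lies between Juniper and the peak Isola on the axis — preferences dip and rise again. Not single-peaked.
Bloc 7 (peak Lantern at position 4): ranking walks positions 4-3-2-1, expanding outward from the peak — single-peaked.
Bloc 1 violates single-peakedness, so the profile is not single-peaked on this axis.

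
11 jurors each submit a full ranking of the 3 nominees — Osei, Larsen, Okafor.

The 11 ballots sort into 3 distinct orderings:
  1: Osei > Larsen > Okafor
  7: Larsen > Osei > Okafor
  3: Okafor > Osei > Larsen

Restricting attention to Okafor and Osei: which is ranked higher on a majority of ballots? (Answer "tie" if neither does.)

Osei

Ballots ranking Okafor above Osei: 3.
Ballots ranking Osei above Okafor: 11 − 3 = 8.
Osei wins the head-to-head 8–3.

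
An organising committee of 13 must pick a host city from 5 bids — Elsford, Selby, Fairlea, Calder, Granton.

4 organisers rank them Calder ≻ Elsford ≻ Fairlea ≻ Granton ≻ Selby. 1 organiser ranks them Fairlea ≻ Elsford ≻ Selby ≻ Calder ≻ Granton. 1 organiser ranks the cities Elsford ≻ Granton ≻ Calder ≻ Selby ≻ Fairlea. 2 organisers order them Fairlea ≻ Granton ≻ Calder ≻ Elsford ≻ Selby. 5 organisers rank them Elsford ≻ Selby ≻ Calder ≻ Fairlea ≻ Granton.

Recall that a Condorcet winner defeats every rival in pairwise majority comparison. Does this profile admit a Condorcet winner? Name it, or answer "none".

Head-to-head results (13 organisers):
Elsford vs Selby: Elsford wins 13–0.
Elsford vs Fairlea: Elsford is ranked higher on 4+1+5 = 10 ballots, Fairlea on 3. Elsford wins 10–3.
Elsford vs Calder: Elsford wins 7–6.
Elsford vs Granton: Elsford is ranked higher on 4+1+1+5 = 11 ballots, Granton on 2. Elsford wins 11–2.
Selby vs Fairlea: Selby preferred on 1+5 = 6 ballots; Fairlea wins 7–6.
Selby vs Calder: Calder, 7–6.
Selby–Granton: Granton 7–6.
Fairlea vs Calder: 3 to 10, Calder.
Fairlea vs Granton: 12 to 1, Fairlea.
Calder–Granton: Calder 10–3.
Elsford defeats every rival head-to-head and is the Condorcet winner.

Elsford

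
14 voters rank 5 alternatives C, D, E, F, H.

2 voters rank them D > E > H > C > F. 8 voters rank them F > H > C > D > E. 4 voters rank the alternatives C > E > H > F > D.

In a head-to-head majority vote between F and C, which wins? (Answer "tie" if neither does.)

F

Ballots ranking F above C: 8.
Ballots ranking C above F: 14 − 8 = 6.
F wins the head-to-head 8–6.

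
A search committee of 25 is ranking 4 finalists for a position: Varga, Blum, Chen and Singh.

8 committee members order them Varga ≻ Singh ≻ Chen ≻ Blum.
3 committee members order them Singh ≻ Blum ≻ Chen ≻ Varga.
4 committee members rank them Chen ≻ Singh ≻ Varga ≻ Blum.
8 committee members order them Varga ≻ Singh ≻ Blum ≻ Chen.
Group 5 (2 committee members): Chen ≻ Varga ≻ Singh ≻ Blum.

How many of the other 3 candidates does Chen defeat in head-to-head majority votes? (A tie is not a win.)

1

Chen against each rival (25 committee members):
Chen vs Varga: Varga, 16–9.
Chen vs Blum: 14 to 11, Chen.
Chen vs Singh: Singh wins 19–6.
Chen beats Blum; loses to Varga, Singh — 1 pairwise win.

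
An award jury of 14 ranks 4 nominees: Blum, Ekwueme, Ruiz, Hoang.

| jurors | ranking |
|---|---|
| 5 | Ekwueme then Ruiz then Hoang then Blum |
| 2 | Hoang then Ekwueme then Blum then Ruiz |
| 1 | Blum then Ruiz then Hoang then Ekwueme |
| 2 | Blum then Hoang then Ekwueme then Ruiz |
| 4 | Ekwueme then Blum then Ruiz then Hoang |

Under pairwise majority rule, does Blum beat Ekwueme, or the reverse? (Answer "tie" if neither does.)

Ekwueme

Ballots ranking Blum above Ekwueme: 1 + 2 = 3.
Ballots ranking Ekwueme above Blum: 14 − 3 = 11.
Ekwueme wins the head-to-head 11–3.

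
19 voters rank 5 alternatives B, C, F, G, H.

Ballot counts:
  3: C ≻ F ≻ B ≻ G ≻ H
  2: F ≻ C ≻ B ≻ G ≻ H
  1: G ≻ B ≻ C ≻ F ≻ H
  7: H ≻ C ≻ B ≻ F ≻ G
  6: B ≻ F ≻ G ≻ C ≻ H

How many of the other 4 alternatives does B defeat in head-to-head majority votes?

B against each rival (19 voters):
B vs C: C wins 12–7.
B vs F: B is ranked higher on 1+7+6 = 14 ballots, F on 5. B wins 14–5.
B–G: B 18–1.
B vs H: B is ranked higher on 3+2+1+6 = 12 ballots, H on 7. B wins 12–7.
B beats F, G, H; loses to C — 3 pairwise wins.

3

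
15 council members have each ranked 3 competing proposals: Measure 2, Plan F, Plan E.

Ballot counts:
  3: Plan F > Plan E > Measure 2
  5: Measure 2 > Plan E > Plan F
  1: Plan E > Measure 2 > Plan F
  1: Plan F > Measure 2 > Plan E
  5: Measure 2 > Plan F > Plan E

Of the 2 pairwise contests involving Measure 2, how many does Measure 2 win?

2

Measure 2 against each rival (15 council members):
Measure 2–Plan F: Measure 2 11–4.
Measure 2 vs Plan E: Measure 2 is ranked higher on 5+1+5 = 11 ballots, Plan E on 4. Measure 2 wins 11–4.
Measure 2 beats Plan F, Plan E — 2 pairwise wins.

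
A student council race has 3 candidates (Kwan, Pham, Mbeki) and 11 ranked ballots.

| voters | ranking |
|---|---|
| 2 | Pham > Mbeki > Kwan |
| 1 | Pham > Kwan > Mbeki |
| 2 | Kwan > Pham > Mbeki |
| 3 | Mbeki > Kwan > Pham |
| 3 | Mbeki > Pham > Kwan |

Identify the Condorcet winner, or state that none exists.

Mbeki

Head-to-head results (11 voters):
Kwan vs Pham: 2+3 = 5 for Kwan, 6 for Pham — Pham by 6–5.
Kwan–Mbeki: Mbeki 8–3.
Pham vs Mbeki: Pham preferred on 2+1+2 = 5 ballots; Mbeki wins 6–5.
Mbeki wins every pairwise contest, so Mbeki is the Condorcet winner.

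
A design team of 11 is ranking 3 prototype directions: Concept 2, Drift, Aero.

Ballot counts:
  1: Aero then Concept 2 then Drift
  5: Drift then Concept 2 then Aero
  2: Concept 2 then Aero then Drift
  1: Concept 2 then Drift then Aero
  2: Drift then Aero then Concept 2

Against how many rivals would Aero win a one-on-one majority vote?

Aero against each rival (11 engineers):
Aero vs Concept 2: Concept 2, 8–3.
Aero vs Drift: Aero preferred on 1+2 = 3 ballots; Drift wins 8–3.
Aero beats no one; loses to Concept 2, Drift — 0 pairwise wins.

0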